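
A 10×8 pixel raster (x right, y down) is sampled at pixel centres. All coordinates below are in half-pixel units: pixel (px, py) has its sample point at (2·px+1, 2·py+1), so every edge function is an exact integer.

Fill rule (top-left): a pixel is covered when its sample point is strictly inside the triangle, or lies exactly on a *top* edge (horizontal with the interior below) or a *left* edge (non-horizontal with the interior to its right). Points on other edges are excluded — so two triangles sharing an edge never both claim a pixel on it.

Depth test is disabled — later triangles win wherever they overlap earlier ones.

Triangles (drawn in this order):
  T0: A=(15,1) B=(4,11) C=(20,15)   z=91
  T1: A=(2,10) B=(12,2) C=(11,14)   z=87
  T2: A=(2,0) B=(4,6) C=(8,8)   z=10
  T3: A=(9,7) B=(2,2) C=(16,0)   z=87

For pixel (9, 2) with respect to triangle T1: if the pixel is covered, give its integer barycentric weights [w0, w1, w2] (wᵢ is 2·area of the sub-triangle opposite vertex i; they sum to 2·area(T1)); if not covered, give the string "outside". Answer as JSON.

T0:
  2·area = 204  (B↔C swapped to make it positive)
  edge (15, 1)→(20, 15): d=(5,14) right/bottom  bias=-1
  edge (20, 15)→(4, 11): d=(-16,-4) top-left  bias=+0
  edge (4, 11)→(15, 1): d=(11,-10) top-left  bias=+0
    (7,0)@(15, 1): e=[0,204,0] → ·  [on edge]
    (6,1)@(13, 3): e=[38,164,2] → █
    (7,1)@(15, 3): e=[10,172,22] → █
    (8,1)@(17, 3): e=[-18,180,42] → ·
    (5,2)@(11, 5): e=[76,124,4] → █
    (8,2)@(17, 5): e=[-8,148,64] → ·
    (4,3)@(9, 7): e=[114,84,6] → █
    (8,3)@(17, 7): e=[2,116,86] → █
    (9,3)@(19, 7): e=[-26,124,106] → ·
    (3,4)@(7, 9): e=[152,44,8] → █
    (9,4)@(19, 9): e=[-16,92,128] → ·
    (2,5)@(5, 11): e=[190,4,10] → █
  covered (27 px):
    · · · · · · · · · ·
    · · · · · · █ █ · ·
    · · · · · █ █ █ · ·
    · · · · █ █ █ █ █ ·
    · · · █ █ █ █ █ █ ·
    · · █ █ █ █ █ █ █ ·
    · · · · · · █ █ █ █
    · · · · · · · · · ·
T1:
  2·area = 112
  edge (2, 10)→(12, 2): d=(10,-8) top-left  bias=+0
  edge (12, 2)→(11, 14): d=(-1,12) right/bottom  bias=-1
  edge (11, 14)→(2, 10): d=(-9,-4) top-left  bias=+0
    (5,1)@(11, 3): e=[2,11,99] → █
    (6,1)@(13, 3): e=[18,-13,107] → ·
    (4,2)@(9, 5): e=[6,33,73] → █
    (6,2)@(13, 5): e=[38,-15,89] → ·
    (3,3)@(7, 7): e=[10,55,47] → █
    (6,3)@(13, 7): e=[58,-17,71] → ·
    (2,4)@(5, 9): e=[14,77,21] → █
    (6,4)@(13, 9): e=[78,-19,53] → ·
    (2,5)@(5, 11): e=[34,75,3] → █
    (6,5)@(13, 11): e=[98,-21,35] → ·
    (2,6)@(5, 13): e=[54,73,-15] → ·
    (3,6)@(7, 13): e=[70,49,-7] → ·
  covered (16 px):
    · · · · · · · · · ·
    · · · · · █ · · · ·
    · · · · █ █ · · · ·
    · · · █ █ █ · · · ·
    · · █ █ █ █ · · · ·
    · · █ █ █ █ · · · ·
    · · · · █ █ · · · ·
    · · · · · · · · · ·
T2:
  2·area = 20  (B↔C swapped to make it positive)
  edge (2, 0)→(8, 8): d=(6,8) right/bottom  bias=-1
  edge (8, 8)→(4, 6): d=(-4,-2) top-left  bias=+0
  edge (4, 6)→(2, 0): d=(-2,-6) top-left  bias=+0
    (1,1)@(3, 3): e=[10,10,0] → █  [on edge]
    (2,1)@(5, 3): e=[-6,14,12] → ·
    (1,2)@(3, 5): e=[22,2,-4] → ·
    (2,2)@(5, 5): e=[6,6,8] → █
    (3,2)@(7, 5): e=[-10,10,20] → ·
    (2,3)@(5, 7): e=[18,-2,4] → ·
    (3,3)@(7, 7): e=[2,2,16] → █
    (4,3)@(9, 7): e=[-14,6,28] → ·
    (2,4)@(5, 9): e=[30,-10,0] → ·  [on edge]
    (3,4)@(7, 9): e=[14,-6,12] → ·
    (3,7)@(7, 15): e=[50,-30,0] → ·  [on edge]
  covered (3 px):
    · · · · · · · · · ·
    · █ · · · · · · · ·
    · · █ · · · · · · ·
    · · · █ · · · · · ·
    · · · · · · · · · ·
    · · · · · · · · · ·
    · · · · · · · · · ·
    · · · · · · · · · ·
T3:
  2·area = 84
  edge (9, 7)→(2, 2): d=(-7,-5) top-left  bias=+0
  edge (2, 2)→(16, 0): d=(14,-2) top-left  bias=+0
  edge (16, 0)→(9, 7): d=(-7,7) right/bottom  bias=-1
    (4,0)@(9, 1): e=[42,0,42] → █  [on edge]
    (5,0)@(11, 1): e=[52,4,28] → █
    (6,0)@(13, 1): e=[62,8,14] → █
    (7,0)@(15, 1): e=[72,12,0] → ·  [on edge]
    (2,1)@(5, 3): e=[8,20,56] → █
    (3,1)@(7, 3): e=[18,24,42] → █
    (6,1)@(13, 3): e=[48,36,0] → ·  [on edge]
    (2,2)@(5, 5): e=[-6,48,42] → ·
    (3,2)@(7, 5): e=[4,52,28] → █
    (5,2)@(11, 5): e=[24,60,0] → ·  [on edge]
    (3,3)@(7, 7): e=[-10,80,14] → ·
    (4,3)@(9, 7): e=[0,84,0] → ·  [on edge]
    (3,4)@(7, 9): e=[-24,108,0] → ·  [on edge]
    (2,5)@(5, 11): e=[-48,132,0] → ·  [on edge]
    (1,6)@(3, 13): e=[-72,156,0] → ·  [on edge]
    (0,7)@(1, 15): e=[-96,180,0] → ·  [on edge]
  covered (9 px):
    · · · · █ █ █ · · ·
    · · █ █ █ █ · · · ·
    · · · █ █ · · · · ·
    · · · · · · · · · ·
    · · · · · · · · · ·
    · · · · · · · · · ·
    · · · · · · · · · ·
    · · · · · · · · · ·

Answer: "outside"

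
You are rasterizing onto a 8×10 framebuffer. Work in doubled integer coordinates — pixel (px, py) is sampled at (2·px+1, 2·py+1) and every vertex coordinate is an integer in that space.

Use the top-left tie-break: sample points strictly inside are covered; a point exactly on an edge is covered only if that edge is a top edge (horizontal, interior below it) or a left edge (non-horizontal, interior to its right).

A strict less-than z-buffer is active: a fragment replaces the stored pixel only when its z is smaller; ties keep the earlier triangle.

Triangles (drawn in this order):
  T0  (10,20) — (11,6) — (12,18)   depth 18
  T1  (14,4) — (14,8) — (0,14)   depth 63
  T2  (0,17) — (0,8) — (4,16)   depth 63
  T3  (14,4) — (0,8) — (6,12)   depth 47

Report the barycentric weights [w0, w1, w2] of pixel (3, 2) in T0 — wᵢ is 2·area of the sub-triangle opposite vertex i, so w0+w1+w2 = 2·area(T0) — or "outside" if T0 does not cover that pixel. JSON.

T0:
  2·area = 26
  edge (10, 20)→(11, 6): d=(1,-14) top-left  bias=+0
  edge (11, 6)→(12, 18): d=(1,12) right/bottom  bias=-1
  edge (12, 18)→(10, 20): d=(-2,2) right/bottom  bias=-1
    (5,3)@(11, 7): e=[1,1,24] → █
    (6,3)@(13, 7): e=[29,-23,20] → ·
    (5,4)@(11, 9): e=[3,3,20] → █
    (6,4)@(13, 9): e=[31,-21,16] → ·
    (5,5)@(11, 11): e=[5,5,16] → █
    (6,5)@(13, 11): e=[33,-19,12] → ·
    (5,6)@(11, 13): e=[7,7,12] → █
    (6,6)@(13, 13): e=[35,-17,8] → ·
    (5,7)@(11, 15): e=[9,9,8] → █
    (6,7)@(13, 15): e=[37,-15,4] → ·
    (7,7)@(15, 15): e=[65,-39,0] → ·  [on edge]
    (5,8)@(11, 17): e=[11,11,4] → █
    (6,8)@(13, 17): e=[39,-13,0] → ·  [on edge]
    (5,9)@(11, 19): e=[13,13,0] → ·  [on edge]
  covered (6 px):
    · · · · · · · ·
    · · · · · · · ·
    · · · · · · · ·
    · · · · · █ · ·
    · · · · · █ · ·
    · · · · · █ · ·
    · · · · · █ · ·
    · · · · · █ · ·
    · · · · · █ · ·
    · · · · · · · ·
T1:
  2·area = 56
  edge (14, 4)→(14, 8): d=(0,4) right/bottom  bias=-1
  edge (14, 8)→(0, 14): d=(-14,6) right/bottom  bias=-1
  edge (0, 14)→(14, 4): d=(14,-10) top-left  bias=+0
    (6,2)@(13, 5): e=[4,48,4] → █
    (7,2)@(15, 5): e=[-4,36,24] → ·
    (5,3)@(11, 7): e=[12,32,12] → █
    (7,3)@(15, 7): e=[-4,8,52] → ·
    (3,4)@(7, 9): e=[28,28,0] → █  [on edge]
    (4,4)@(9, 9): e=[20,16,20] → █
    (6,4)@(13, 9): e=[4,-8,60] → ·
    (2,5)@(5, 11): e=[36,12,8] → █
    (3,5)@(7, 11): e=[28,0,28] → ·  [on edge]
    (4,5)@(9, 11): e=[20,-12,48] → ·
    (5,5)@(11, 11): e=[12,-24,68] → ·
    (2,6)@(5, 13): e=[36,-16,36] → ·
  covered (7 px):
    · · · · · · · ·
    · · · · · · · ·
    · · · · · · █ ·
    · · · · · █ █ ·
    · · · █ █ █ · ·
    · · █ · · · · ·
    · · · · · · · ·
    · · · · · · · ·
    · · · · · · · ·
    · · · · · · · ·
T2:
  2·area = 36
  edge (0, 17)→(0, 8): d=(0,-9) top-left  bias=+0
  edge (0, 8)→(4, 16): d=(4,8) right/bottom  bias=-1
  edge (4, 16)→(0, 17): d=(-4,1) right/bottom  bias=-1
    (0,5)@(1, 11): e=[9,4,23] → █
    (1,5)@(3, 11): e=[27,-12,21] → ·
    (0,6)@(1, 13): e=[9,12,15] → █
    (1,6)@(3, 13): e=[27,-4,13] → ·
    (0,7)@(1, 15): e=[9,20,7] → █
    (1,7)@(3, 15): e=[27,4,5] → █
    (2,7)@(5, 15): e=[45,-12,3] → ·
    (0,8)@(1, 17): e=[9,28,-1] → ·
    (1,8)@(3, 17): e=[27,12,-3] → ·
  covered (4 px):
    · · · · · · · ·
    · · · · · · · ·
    · · · · · · · ·
    · · · · · · · ·
    · · · · · · · ·
    █ · · · · · · ·
    █ · · · · · · ·
    █ █ · · · · · ·
    · · · · · · · ·
    · · · · · · · ·
T3:
  2·area = 80  (B↔C swapped to make it positive)
  edge (14, 4)→(6, 12): d=(-8,8) right/bottom  bias=-1
  edge (6, 12)→(0, 8): d=(-6,-4) top-left  bias=+0
  edge (0, 8)→(14, 4): d=(14,-4) top-left  bias=+0
    (7,1)@(15, 3): e=[0,90,-10] → ·  [on edge]
    (5,2)@(11, 5): e=[16,62,2] → █
    (6,2)@(13, 5): e=[0,70,10] → ·  [on edge]
    (2,3)@(5, 7): e=[48,26,6] → █
    (3,3)@(7, 7): e=[32,34,14] → █
    (4,3)@(9, 7): e=[16,42,22] → █
    (5,3)@(11, 7): e=[0,50,30] → ·  [on edge]
    (1,4)@(3, 9): e=[48,6,26] → █
    (4,4)@(9, 9): e=[0,30,50] → ·  [on edge]
    (1,5)@(3, 11): e=[32,-6,54] → ·
    (2,5)@(5, 11): e=[16,2,62] → █
    (3,5)@(7, 11): e=[0,10,70] → ·  [on edge]
    (2,6)@(5, 13): e=[0,-10,90] → ·  [on edge]
    (1,7)@(3, 15): e=[0,-30,110] → ·  [on edge]
    (0,8)@(1, 17): e=[0,-50,130] → ·  [on edge]
  covered (8 px):
    · · · · · · · ·
    · · · · · · · ·
    · · · · · █ · ·
    · · █ █ █ · · ·
    · █ █ █ · · · ·
    · · █ · · · · ·
    · · · · · · · ·
    · · · · · · · ·
    · · · · · · · ·
    · · · · · · · ·

Result: "outside"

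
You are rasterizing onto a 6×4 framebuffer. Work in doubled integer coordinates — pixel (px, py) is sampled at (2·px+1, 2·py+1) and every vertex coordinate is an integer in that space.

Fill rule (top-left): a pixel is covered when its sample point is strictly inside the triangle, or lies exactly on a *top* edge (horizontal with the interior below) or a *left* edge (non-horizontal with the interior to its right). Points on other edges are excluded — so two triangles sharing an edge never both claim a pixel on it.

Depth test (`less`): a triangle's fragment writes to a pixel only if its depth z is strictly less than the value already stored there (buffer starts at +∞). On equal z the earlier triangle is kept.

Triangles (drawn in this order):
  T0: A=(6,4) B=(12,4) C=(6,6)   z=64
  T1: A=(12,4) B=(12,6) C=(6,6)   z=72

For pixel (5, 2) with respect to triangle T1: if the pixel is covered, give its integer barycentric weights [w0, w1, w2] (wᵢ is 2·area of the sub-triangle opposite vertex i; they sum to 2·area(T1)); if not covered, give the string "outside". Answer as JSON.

T0:
  2·area = 12
  edge (6, 4)→(12, 4): d=(6,0) top-left  bias=+0
  edge (12, 4)→(6, 6): d=(-6,2) right/bottom  bias=-1
  edge (6, 6)→(6, 4): d=(0,-2) top-left  bias=+0
    (3,2)@(7, 5): e=[6,4,2] → X
    (4,2)@(9, 5): e=[6,0,6] → .  [on edge]
    (1,3)@(3, 7): e=[18,0,-6] → .  [on edge]
    (3,3)@(7, 7): e=[18,-8,2] → .
  covered (1 px):
    . . . . . .
    . . . . . .
    . . . X . .
    . . . . . .
T1:
  2·area = 12
  edge (12, 4)→(12, 6): d=(0,2) right/bottom  bias=-1
  edge (12, 6)→(6, 6): d=(-6,0) right/bottom  bias=-1
  edge (6, 6)→(12, 4): d=(6,-2) top-left  bias=+0
    (4,2)@(9, 5): e=[6,6,0] → X  [on edge]
    (5,2)@(11, 5): e=[2,6,4] → X
    (1,3)@(3, 7): e=[18,-6,0] → .  [on edge]
    (4,3)@(9, 7): e=[6,-6,12] → .
    (5,3)@(11, 7): e=[2,-6,16] → .
  covered (2 px):
    . . . . . .
    . . . . . .
    . . . . X X
    . . . . . .

Answer: [6,4,2]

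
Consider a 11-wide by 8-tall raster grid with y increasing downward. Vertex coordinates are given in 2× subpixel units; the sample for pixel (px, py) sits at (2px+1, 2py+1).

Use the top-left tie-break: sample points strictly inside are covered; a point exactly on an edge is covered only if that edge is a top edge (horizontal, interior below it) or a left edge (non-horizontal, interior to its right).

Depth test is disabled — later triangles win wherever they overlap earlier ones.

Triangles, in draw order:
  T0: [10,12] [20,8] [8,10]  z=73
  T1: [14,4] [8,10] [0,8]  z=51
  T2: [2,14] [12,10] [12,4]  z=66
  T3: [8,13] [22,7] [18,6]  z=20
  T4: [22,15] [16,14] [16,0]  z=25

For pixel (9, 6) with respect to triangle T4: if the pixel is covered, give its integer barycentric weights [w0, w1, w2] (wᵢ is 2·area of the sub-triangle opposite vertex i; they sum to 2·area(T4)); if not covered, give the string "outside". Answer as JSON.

T0:
  2·area = 28  (B↔C swapped to make it positive)
  edge (10, 12)→(8, 10): d=(-2,-2) top-left  bias=+0
  edge (8, 10)→(20, 8): d=(12,-2) top-left  bias=+0
  edge (20, 8)→(10, 12): d=(-10,4) right/bottom  bias=-1
    (0,1)@(1, 3): e=[0,-98,126] → .  [on edge]
    (1,2)@(3, 5): e=[0,-70,98] → .  [on edge]
    (2,3)@(5, 7): e=[0,-42,70] → .  [on edge]
    (3,4)@(7, 9): e=[0,-14,42] → .  [on edge]
    (7,4)@(15, 9): e=[16,2,10] → X
    (8,4)@(17, 9): e=[20,6,2] → X
    (9,4)@(19, 9): e=[24,10,-6] → .
    (4,5)@(9, 11): e=[0,14,14] → X  [on edge]
    (5,5)@(11, 11): e=[4,18,6] → X
    (6,5)@(13, 11): e=[8,22,-2] → .
    (7,5)@(15, 11): e=[12,26,-10] → .
    (8,5)@(17, 11): e=[16,30,-18] → .
    (5,6)@(11, 13): e=[0,42,-14] → .  [on edge]
    (6,7)@(13, 15): e=[0,70,-42] → .  [on edge]
  covered (4 px):
    . . . . . . . . . . .
    . . . . . . . . . . .
    . . . . . . . . . . .
    . . . . . . . . . . .
    . . . . . . . X X . .
    . . . . X X . . . . .
    . . . . . . . . . . .
    . . . . . . . . . . .
T1:
  2·area = 60
  edge (14, 4)→(8, 10): d=(-6,6) right/bottom  bias=-1
  edge (8, 10)→(0, 8): d=(-8,-2) top-left  bias=+0
  edge (0, 8)→(14, 4): d=(14,-4) top-left  bias=+0
    (8,0)@(17, 1): e=[0,90,-30] → .  [on edge]
    (7,1)@(15, 3): e=[0,70,-10] → .  [on edge]
    (5,2)@(11, 5): e=[12,46,2] → X
    (6,2)@(13, 5): e=[0,50,10] → .  [on edge]
    (2,3)@(5, 7): e=[36,18,6] → X
    (3,3)@(7, 7): e=[24,22,14] → X
    (4,3)@(9, 7): e=[12,26,22] → X
    (5,3)@(11, 7): e=[0,30,30] → .  [on edge]
    (2,4)@(5, 9): e=[24,2,34] → X
    (4,4)@(9, 9): e=[0,10,50] → .  [on edge]
    (2,5)@(5, 11): e=[12,-14,62] → .
    (3,5)@(7, 11): e=[0,-10,70] → .  [on edge]
    (2,6)@(5, 13): e=[0,-30,90] → .  [on edge]
    (1,7)@(3, 15): e=[0,-50,110] → .  [on edge]
  covered (6 px):
    . . . . . . . . . . .
    . . . . . . . . . . .
    . . . . . X . . . . .
    . . X X X . . . . . .
    . . X X . . . . . . .
    . . . . . . . . . . .
    . . . . . . . . . . .
    . . . . . . . . . . .
T2:
  2·area = 60  (B↔C swapped to make it positive)
  edge (2, 14)→(12, 4): d=(10,-10) top-left  bias=+0
  edge (12, 4)→(12, 10): d=(0,6) right/bottom  bias=-1
  edge (12, 10)→(2, 14): d=(-10,4) right/bottom  bias=-1
    (7,0)@(15, 1): e=[0,-18,78] → .  [on edge]
    (6,1)@(13, 3): e=[0,-6,66] → .  [on edge]
    (5,2)@(11, 5): e=[0,6,54] → X  [on edge]
    (6,2)@(13, 5): e=[20,-6,46] → .
    (4,3)@(9, 7): e=[0,18,42] → X  [on edge]
    (6,3)@(13, 7): e=[40,-6,26] → .
    (3,4)@(7, 9): e=[0,30,30] → X  [on edge]
    (6,4)@(13, 9): e=[60,-6,6] → .
    (2,5)@(5, 11): e=[0,42,18] → X  [on edge]
    (5,5)@(11, 11): e=[60,6,-6] → .
    (1,6)@(3, 13): e=[0,54,6] → X  [on edge]
    (2,6)@(5, 13): e=[20,42,-2] → .
    (0,7)@(1, 15): e=[0,66,-6] → .  [on edge]
  covered (10 px):
    . . . . . . . . . . .
    . . . . . . . . . . .
    . . . . . X . . . . .
    . . . . X X . . . . .
    . . . X X X . . . . .
    . . X X X . . . . . .
    . X . . . . . . . . .
    . . . . . . . . . . .
T3:
  2·area = 38  (B↔C swapped to make it positive)
  edge (8, 13)→(18, 6): d=(10,-7) top-left  bias=+0
  edge (18, 6)→(22, 7): d=(4,1) right/bottom  bias=-1
  edge (22, 7)→(8, 13): d=(-14,6) right/bottom  bias=-1
    (8,3)@(17, 7): e=[3,5,30] → X
    (9,3)@(19, 7): e=[17,3,18] → X
    (10,3)@(21, 7): e=[31,1,6] → X
    (7,4)@(15, 9): e=[9,15,14] → X
    (9,4)@(19, 9): e=[37,11,-10] → .
    (10,4)@(21, 9): e=[51,9,-22] → .
    (5,5)@(11, 11): e=[1,27,10] → X
    (6,5)@(13, 11): e=[15,25,-2] → .
    (7,5)@(15, 11): e=[29,23,-14] → .
    (8,5)@(17, 11): e=[43,21,-26] → .
    (5,6)@(11, 13): e=[21,35,-18] → .
  covered (6 px):
    . . . . . . . . . . .
    . . . . . . . . . . .
    . . . . . . . . . . .
    . . . . . . . . X X X
    . . . . . . . X X . .
    . . . . . X . . . . .
    . . . . . . . . . . .
    . . . . . . . . . . .
T4:
  2·area = 84
  edge (22, 15)→(16, 14): d=(-6,-1) top-left  bias=+0
  edge (16, 14)→(16, 0): d=(0,-14) top-left  bias=+0
  edge (16, 0)→(22, 15): d=(6,15) right/bottom  bias=-1
    (8,1)@(17, 3): e=[67,14,3] → X
    (9,1)@(19, 3): e=[69,42,-27] → .
    (8,2)@(17, 5): e=[55,14,15] → X
    (9,2)@(19, 5): e=[57,42,-15] → .
    (8,3)@(17, 7): e=[43,14,27] → X
    (9,3)@(19, 7): e=[45,42,-3] → .
    (8,4)@(17, 9): e=[31,14,39] → X
    (9,4)@(19, 9): e=[33,42,9] → X
    (10,4)@(21, 9): e=[35,70,-21] → .
    (8,5)@(17, 11): e=[19,14,51] → X
    (10,5)@(21, 11): e=[23,70,-9] → .
    (8,6)@(17, 13): e=[7,14,63] → X
  covered (10 px):
    . . . . . . . . . . .
    . . . . . . . . X . .
    . . . . . . . . X . .
    . . . . . . . . X . .
    . . . . . . . . X X .
    . . . . . . . . X X .
    . . . . . . . . X X X
    . . . . . . . . . . .

Answer: [42,33,9]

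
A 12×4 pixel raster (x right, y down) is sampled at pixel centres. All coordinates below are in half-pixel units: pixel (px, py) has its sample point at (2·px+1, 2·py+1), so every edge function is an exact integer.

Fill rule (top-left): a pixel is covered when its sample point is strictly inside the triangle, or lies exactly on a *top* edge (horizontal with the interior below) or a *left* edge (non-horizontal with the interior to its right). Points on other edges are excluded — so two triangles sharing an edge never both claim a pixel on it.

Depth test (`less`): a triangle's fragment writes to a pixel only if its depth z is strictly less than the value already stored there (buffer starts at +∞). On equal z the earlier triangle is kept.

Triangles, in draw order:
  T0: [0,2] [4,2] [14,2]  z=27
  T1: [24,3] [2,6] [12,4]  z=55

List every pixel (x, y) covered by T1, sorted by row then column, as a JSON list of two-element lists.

T0:
  degenerate (2·area = 0) — covers nothing
T1:
  2·area = 14
  edge (24, 3)→(2, 6): d=(-22,3) right/bottom  bias=-1
  edge (2, 6)→(12, 4): d=(10,-2) top-left  bias=+0
  edge (12, 4)→(24, 3): d=(12,-1) top-left  bias=+0
    (8,1)@(17, 3): e=[21,0,-7] → ·  [on edge]
    (3,2)@(7, 5): e=[7,0,7] → #  [on edge]
    (4,2)@(9, 5): e=[1,4,9] → #
    (5,2)@(11, 5): e=[-5,8,11] → ·
    (3,3)@(7, 7): e=[-37,20,31] → ·
    (4,3)@(9, 7): e=[-43,24,33] → ·
  covered (2 px):
    · · · · · · · · · · · ·
    · · · · · · · · · · · ·
    · · · # # · · · · · · ·
    · · · · · · · · · · · ·

Final: [[3,2],[4,2]]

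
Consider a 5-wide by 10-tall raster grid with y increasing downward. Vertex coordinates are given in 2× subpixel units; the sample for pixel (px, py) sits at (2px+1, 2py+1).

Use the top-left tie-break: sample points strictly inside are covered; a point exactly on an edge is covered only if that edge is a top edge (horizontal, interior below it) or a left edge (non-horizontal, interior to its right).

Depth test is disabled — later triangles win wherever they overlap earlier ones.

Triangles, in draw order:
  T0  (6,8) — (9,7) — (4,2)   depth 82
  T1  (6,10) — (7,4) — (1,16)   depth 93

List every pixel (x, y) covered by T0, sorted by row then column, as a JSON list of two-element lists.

T0:
  2·area = 20  (B↔C swapped to make it positive)
  edge (6, 8)→(4, 2): d=(-2,-6) top-left  bias=+0
  edge (4, 2)→(9, 7): d=(5,5) right/bottom  bias=-1
  edge (9, 7)→(6, 8): d=(-3,1) right/bottom  bias=-1
    (1,0)@(3, 1): e=[-4,0,24] → ·  [on edge]
    (2,1)@(5, 3): e=[4,0,16] → ·  [on edge]
    (2,2)@(5, 5): e=[0,10,10] → █  [on edge]
    (3,2)@(7, 5): e=[12,0,8] → ·  [on edge]
    (2,3)@(5, 7): e=[-4,20,4] → ·
    (3,3)@(7, 7): e=[8,10,2] → █
    (4,3)@(9, 7): e=[20,0,0] → ·  [on edge]
    (1,4)@(3, 9): e=[-20,40,0] → ·  [on edge]
    (3,4)@(7, 9): e=[4,20,-4] → ·
    (3,5)@(7, 11): e=[0,30,-10] → ·  [on edge]
    (4,8)@(9, 17): e=[0,50,-30] → ·  [on edge]
  covered (2 px):
    · · · · ·
    · · · · ·
    · · █ · ·
    · · · █ ·
    · · · · ·
    · · · · ·
    · · · · ·
    · · · · ·
    · · · · ·
    · · · · ·
T1:
  2·area = 24  (B↔C swapped to make it positive)
  edge (6, 10)→(1, 16): d=(-5,6) right/bottom  bias=-1
  edge (1, 16)→(7, 4): d=(6,-12) top-left  bias=+0
  edge (7, 4)→(6, 10): d=(-1,6) right/bottom  bias=-1
    (2,4)@(5, 9): e=[11,6,7] → █
    (3,4)@(7, 9): e=[-1,30,-5] → ·
    (2,5)@(5, 11): e=[1,18,5] → █
    (3,5)@(7, 11): e=[-11,42,-7] → ·
    (1,6)@(3, 13): e=[3,6,15] → █
    (2,6)@(5, 13): e=[-9,30,3] → ·
    (1,7)@(3, 15): e=[-7,18,13] → ·
  covered (3 px):
    · · · · ·
    · · · · ·
    · · · · ·
    · · · · ·
    · · █ · ·
    · · █ · ·
    · █ · · ·
    · · · · ·
    · · · · ·
    · · · · ·

Answer: [[2,2],[3,3]]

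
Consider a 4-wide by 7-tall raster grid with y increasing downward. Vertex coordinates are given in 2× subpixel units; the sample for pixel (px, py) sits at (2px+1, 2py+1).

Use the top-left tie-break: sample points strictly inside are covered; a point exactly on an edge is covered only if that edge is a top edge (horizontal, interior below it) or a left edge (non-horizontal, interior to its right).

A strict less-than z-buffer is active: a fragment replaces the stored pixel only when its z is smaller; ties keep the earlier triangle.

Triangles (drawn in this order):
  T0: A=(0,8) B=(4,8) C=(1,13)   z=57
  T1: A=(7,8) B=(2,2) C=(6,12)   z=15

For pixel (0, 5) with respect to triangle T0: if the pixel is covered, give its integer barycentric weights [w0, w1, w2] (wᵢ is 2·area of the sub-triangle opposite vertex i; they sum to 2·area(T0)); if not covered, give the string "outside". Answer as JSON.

T0:
  2·area = 20
  edge (0, 8)→(4, 8): d=(4,0) top-left  bias=+0
  edge (4, 8)→(1, 13): d=(-3,5) right/bottom  bias=-1
  edge (1, 13)→(0, 8): d=(-1,-5) top-left  bias=+0
    (3,1)@(7, 3): e=[-20,0,40] → ·  [on edge]
    (0,4)@(1, 9): e=[4,12,4] → #
    (1,4)@(3, 9): e=[4,2,14] → #
    (2,4)@(5, 9): e=[4,-8,24] → ·
    (0,5)@(1, 11): e=[12,6,2] → #
    (1,5)@(3, 11): e=[12,-4,12] → ·
    (0,6)@(1, 13): e=[20,0,0] → ·  [on edge]
  covered (3 px):
    · · · ·
    · · · ·
    · · · ·
    · · · ·
    # # · ·
    # · · ·
    · · · ·
T1:
  2·area = 26  (B↔C swapped to make it positive)
  edge (7, 8)→(6, 12): d=(-1,4) right/bottom  bias=-1
  edge (6, 12)→(2, 2): d=(-4,-10) top-left  bias=+0
  edge (2, 2)→(7, 8): d=(5,6) right/bottom  bias=-1
    (2,3)@(5, 7): e=[9,10,7] → #
    (3,3)@(7, 7): e=[1,30,-5] → ·
    (2,4)@(5, 9): e=[7,2,17] → #
    (3,4)@(7, 9): e=[-1,22,5] → ·
    (2,5)@(5, 11): e=[5,-6,27] → ·
  covered (2 px):
    · · · ·
    · · · ·
    · · · ·
    · · # ·
    · · # ·
    · · · ·
    · · · ·

Final: [6,2,12]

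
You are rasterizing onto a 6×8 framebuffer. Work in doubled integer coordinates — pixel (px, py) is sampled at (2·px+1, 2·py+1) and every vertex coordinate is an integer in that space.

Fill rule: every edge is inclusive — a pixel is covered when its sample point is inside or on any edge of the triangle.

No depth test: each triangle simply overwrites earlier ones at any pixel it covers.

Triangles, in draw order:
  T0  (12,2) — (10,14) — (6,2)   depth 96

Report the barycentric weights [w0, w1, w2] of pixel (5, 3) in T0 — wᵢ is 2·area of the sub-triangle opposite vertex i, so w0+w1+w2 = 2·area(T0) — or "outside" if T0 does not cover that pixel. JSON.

T0:
  2·area = 72
  edge (12, 2)→(10, 14): d=(-2,12) inclusive
  edge (10, 14)→(6, 2): d=(-4,-12) inclusive
  edge (6, 2)→(12, 2): d=(6,0) inclusive
    (3,1)@(7, 3): e=[58,8,6] → █
    (4,1)@(9, 3): e=[34,32,6] → █
    (5,1)@(11, 3): e=[10,56,6] → █
    (3,2)@(7, 5): e=[54,0,18] → █  [on edge]
    (3,3)@(7, 7): e=[50,-8,30] → ·
    (4,3)@(9, 7): e=[26,16,30] → █
    (4,4)@(9, 9): e=[22,8,42] → █
    (5,4)@(11, 9): e=[-2,32,42] → ·
    (4,5)@(9, 11): e=[18,0,54] → █  [on edge]
    (5,5)@(11, 11): e=[-6,24,54] → ·
    (4,6)@(9, 13): e=[14,-8,66] → ·
  covered (10 px):
    · · · · · ·
    · · · █ █ █
    · · · █ █ █
    · · · · █ █
    · · · · █ ·
    · · · · █ ·
    · · · · · ·
    · · · · · ·

Final: [40,30,2]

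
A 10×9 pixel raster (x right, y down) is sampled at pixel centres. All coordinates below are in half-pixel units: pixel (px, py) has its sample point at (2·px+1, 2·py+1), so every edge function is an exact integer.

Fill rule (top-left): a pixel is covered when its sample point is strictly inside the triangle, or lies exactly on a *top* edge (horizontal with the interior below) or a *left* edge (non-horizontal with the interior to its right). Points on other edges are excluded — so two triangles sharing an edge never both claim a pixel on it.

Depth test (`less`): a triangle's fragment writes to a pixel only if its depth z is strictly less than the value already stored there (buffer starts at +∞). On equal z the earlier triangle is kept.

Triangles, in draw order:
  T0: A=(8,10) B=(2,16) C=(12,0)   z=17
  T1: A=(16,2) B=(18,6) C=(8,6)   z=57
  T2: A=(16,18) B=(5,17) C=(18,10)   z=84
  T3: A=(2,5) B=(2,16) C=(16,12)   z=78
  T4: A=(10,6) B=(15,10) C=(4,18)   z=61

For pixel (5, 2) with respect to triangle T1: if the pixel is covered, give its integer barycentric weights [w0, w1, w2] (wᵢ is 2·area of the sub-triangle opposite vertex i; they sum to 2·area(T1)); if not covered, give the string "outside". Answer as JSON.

T0:
  2·area = 36
  edge (8, 10)→(2, 16): d=(-6,6) right/bottom  bias=-1
  edge (2, 16)→(12, 0): d=(10,-16) top-left  bias=+0
  edge (12, 0)→(8, 10): d=(-4,10) right/bottom  bias=-1
    (8,0)@(17, 1): e=[0,90,-54] → ·  [on edge]
    (7,1)@(15, 3): e=[0,78,-42] → ·  [on edge]
    (4,2)@(9, 5): e=[24,2,10] → █
    (5,2)@(11, 5): e=[12,34,-10] → ·
    (6,2)@(13, 5): e=[0,66,-30] → ·  [on edge]
    (4,3)@(9, 7): e=[12,22,2] → █
    (5,3)@(11, 7): e=[0,54,-18] → ·  [on edge]
    (3,4)@(7, 9): e=[12,10,14] → █
    (4,4)@(9, 9): e=[0,42,-6] → ·  [on edge]
    (3,5)@(7, 11): e=[0,30,6] → ·  [on edge]
    (2,6)@(5, 13): e=[0,18,18] → ·  [on edge]
    (1,7)@(3, 15): e=[0,6,30] → ·  [on edge]
    (0,8)@(1, 17): e=[0,-6,42] → ·  [on edge]
  covered (3 px):
    · · · · · · · · · ·
    · · · · · · · · · ·
    · · · · █ · · · · ·
    · · · · █ · · · · ·
    · · · █ · · · · · ·
    · · · · · · · · · ·
    · · · · · · · · · ·
    · · · · · · · · · ·
    · · · · · · · · · ·
T1:
  2·area = 40
  edge (16, 2)→(18, 6): d=(2,4) right/bottom  bias=-1
  edge (18, 6)→(8, 6): d=(-10,0) right/bottom  bias=-1
  edge (8, 6)→(16, 2): d=(8,-4) top-left  bias=+0
    (7,1)@(15, 3): e=[6,30,4] → █
    (8,1)@(17, 3): e=[-2,30,12] → ·
    (5,2)@(11, 5): e=[26,10,4] → █
    (6,2)@(13, 5): e=[18,10,12] → █
    (8,2)@(17, 5): e=[2,10,28] → █
    (9,2)@(19, 5): e=[-6,10,36] → ·
    (5,3)@(11, 7): e=[30,-10,20] → ·
    (6,3)@(13, 7): e=[22,-10,28] → ·
    (7,3)@(15, 7): e=[14,-10,36] → ·
    (8,3)@(17, 7): e=[6,-10,44] → ·
  covered (5 px):
    · · · · · · · · · ·
    · · · · · · · █ · ·
    · · · · · █ █ █ █ ·
    · · · · · · · · · ·
    · · · · · · · · · ·
    · · · · · · · · · ·
    · · · · · · · · · ·
    · · · · · · · · · ·
    · · · · · · · · · ·
T2:
  2·area = 90
  edge (16, 18)→(5, 17): d=(-11,-1) top-left  bias=+0
  edge (5, 17)→(18, 10): d=(13,-7) top-left  bias=+0
  edge (18, 10)→(16, 18): d=(-2,8) right/bottom  bias=-1
    (8,5)@(17, 11): e=[78,6,6] → █
    (9,5)@(19, 11): e=[80,20,-10] → ·
    (6,6)@(13, 13): e=[52,4,34] → █
    (7,6)@(15, 13): e=[54,18,18] → █
    (9,6)@(19, 13): e=[58,46,-14] → ·
    (4,7)@(9, 15): e=[26,2,62] → █
    (5,7)@(11, 15): e=[28,16,46] → █
    (8,7)@(17, 15): e=[34,58,-2] → ·
    (2,8)@(5, 17): e=[0,0,90] → █  [on edge]
    (3,8)@(7, 17): e=[2,14,74] → █
    (8,8)@(17, 17): e=[12,84,-6] → ·
  covered (14 px):
    · · · · · · · · · ·
    · · · · · · · · · ·
    · · · · · · · · · ·
    · · · · · · · · · ·
    · · · · · · · · · ·
    · · · · · · · · █ ·
    · · · · · · █ █ █ ·
    · · · · █ █ █ █ · ·
    · · █ █ █ █ █ █ · ·
T3:
  2·area = 154  (B↔C swapped to make it positive)
  edge (2, 5)→(16, 12): d=(14,7) right/bottom  bias=-1
  edge (16, 12)→(2, 16): d=(-14,4) right/bottom  bias=-1
  edge (2, 16)→(2, 5): d=(0,-11) top-left  bias=+0
    (1,3)@(3, 7): e=[21,122,11] → █
    (2,3)@(5, 7): e=[7,114,33] → █
    (3,3)@(7, 7): e=[-7,106,55] → ·
    (1,4)@(3, 9): e=[49,94,11] → █
    (3,4)@(7, 9): e=[21,78,55] → █
    (4,4)@(9, 9): e=[7,70,77] → █
    (5,4)@(11, 9): e=[-7,62,99] → ·
    (1,5)@(3, 11): e=[77,66,11] → █
    (5,5)@(11, 11): e=[21,34,99] → █
    (6,5)@(13, 11): e=[7,26,121] → █
    (7,5)@(15, 11): e=[-7,18,143] → ·
    (1,6)@(3, 13): e=[105,38,11] → █
  covered (19 px):
    · · · · · · · · · ·
    · · · · · · · · · ·
    · · · · · · · · · ·
    · █ █ · · · · · · ·
    · █ █ █ █ · · · · ·
    · █ █ █ █ █ █ · · ·
    · █ █ █ █ █ · · · ·
    · █ █ · · · · · · ·
    · · · · · · · · · ·
T4:
  2·area = 84
  edge (10, 6)→(15, 10): d=(5,4) right/bottom  bias=-1
  edge (15, 10)→(4, 18): d=(-11,8) right/bottom  bias=-1
  edge (4, 18)→(10, 6): d=(6,-12) top-left  bias=+0
    (5,3)@(11, 7): e=[1,65,18] → █
    (6,3)@(13, 7): e=[-7,49,42] → ·
    (4,4)@(9, 9): e=[19,59,6] → █
    (6,4)@(13, 9): e=[3,27,54] → █
    (7,4)@(15, 9): e=[-5,11,78] → ·
    (4,5)@(9, 11): e=[29,37,18] → █
    (7,5)@(15, 11): e=[5,-11,90] → ·
    (3,6)@(7, 13): e=[47,31,6] → █
    (5,6)@(11, 13): e=[31,-1,54] → ·
    (6,6)@(13, 13): e=[23,-17,78] → ·
    (3,7)@(7, 15): e=[57,9,18] → █
    (4,7)@(9, 15): e=[49,-7,42] → ·
  covered (11 px):
    · · · · · · · · · ·
    · · · · · · · · · ·
    · · · · · · · · · ·
    · · · · · █ · · · ·
    · · · · █ █ █ · · ·
    · · · · █ █ █ · · ·
    · · · █ █ · · · · ·
    · · · █ · · · · · ·
    · · █ · · · · · · ·

Answer: [10,4,26]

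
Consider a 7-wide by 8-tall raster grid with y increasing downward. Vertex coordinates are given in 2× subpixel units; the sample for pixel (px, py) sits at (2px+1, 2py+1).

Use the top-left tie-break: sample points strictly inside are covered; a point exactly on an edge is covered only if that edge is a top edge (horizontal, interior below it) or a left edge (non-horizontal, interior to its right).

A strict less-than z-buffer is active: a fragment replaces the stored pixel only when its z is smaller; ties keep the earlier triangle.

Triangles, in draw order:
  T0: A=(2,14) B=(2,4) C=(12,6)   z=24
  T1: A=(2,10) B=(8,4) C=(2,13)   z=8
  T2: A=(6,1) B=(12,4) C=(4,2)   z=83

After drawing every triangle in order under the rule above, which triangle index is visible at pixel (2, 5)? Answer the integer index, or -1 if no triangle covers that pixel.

T0:
  2·area = 100
  edge (2, 14)→(2, 4): d=(0,-10) top-left  bias=+0
  edge (2, 4)→(12, 6): d=(10,2) right/bottom  bias=-1
  edge (12, 6)→(2, 14): d=(-10,8) right/bottom  bias=-1
    (1,2)@(3, 5): e=[10,8,82] → X
    (2,2)@(5, 5): e=[30,4,66] → X
    (3,2)@(7, 5): e=[50,0,50] → .  [on edge]
    (1,3)@(3, 7): e=[10,28,62] → X
    (3,3)@(7, 7): e=[50,20,30] → X
    (4,3)@(9, 7): e=[70,16,14] → X
    (5,3)@(11, 7): e=[90,12,-2] → .
    (1,4)@(3, 9): e=[10,48,42] → X
    (4,4)@(9, 9): e=[70,36,-6] → .
    (1,5)@(3, 11): e=[10,68,22] → X
    (3,5)@(7, 11): e=[50,60,-10] → .
    (1,6)@(3, 13): e=[10,88,2] → X
  covered (12 px):
    . . . . . . .
    . . . . . . .
    . X X . . . .
    . X X X X . .
    . X X X . . .
    . X X . . . .
    . X . . . . .
    . . . . . . .
T1:
  2·area = 18
  edge (2, 10)→(8, 4): d=(6,-6) top-left  bias=+0
  edge (8, 4)→(2, 13): d=(-6,9) right/bottom  bias=-1
  edge (2, 13)→(2, 10): d=(0,-3) top-left  bias=+0
    (5,0)@(11, 1): e=[0,-9,27] → .  [on edge]
    (4,1)@(9, 3): e=[0,-3,21] → .  [on edge]
    (3,2)@(7, 5): e=[0,3,15] → X  [on edge]
    (4,2)@(9, 5): e=[12,-15,21] → .
    (2,3)@(5, 7): e=[0,9,9] → X  [on edge]
    (3,3)@(7, 7): e=[12,-9,15] → .
    (1,4)@(3, 9): e=[0,15,3] → X  [on edge]
    (2,4)@(5, 9): e=[12,-3,9] → .
    (0,5)@(1, 11): e=[0,21,-3] → .  [on edge]
    (1,5)@(3, 11): e=[12,3,3] → X
    (2,5)@(5, 11): e=[24,-15,9] → .
    (1,6)@(3, 13): e=[24,-9,3] → .
  covered (4 px):
    . . . . . . .
    . . . . . . .
    . . . X . . .
    . . X . . . .
    . X . . . . .
    . X . . . . .
    . . . . . . .
    . . . . . . .
T2:
  2·area = 12
  edge (6, 1)→(12, 4): d=(6,3) right/bottom  bias=-1
  edge (12, 4)→(4, 2): d=(-8,-2) top-left  bias=+0
  edge (4, 2)→(6, 1): d=(2,-1) top-left  bias=+0
    (4,1)@(9, 3): e=[3,2,7] → X
    (5,1)@(11, 3): e=[-3,6,9] → .
    (4,2)@(9, 5): e=[15,-14,11] → .
  covered (1 px):
    . . . . . . .
    . . . . X . .
    . . . . . . .
    . . . . . . .
    . . . . . . .
    . . . . . . .
    . . . . . . .
    . . . . . . .

Z-buffer (winner per pixel, '.' = empty):
  . . . . . . .
  . . . . 2 . .
  . 0 0 1 . . .
  . 0 1 0 0 . .
  . 1 0 0 . . .
  . 1 0 . . . .
  . 0 . . . . .
  . . . . . . .

Result: 0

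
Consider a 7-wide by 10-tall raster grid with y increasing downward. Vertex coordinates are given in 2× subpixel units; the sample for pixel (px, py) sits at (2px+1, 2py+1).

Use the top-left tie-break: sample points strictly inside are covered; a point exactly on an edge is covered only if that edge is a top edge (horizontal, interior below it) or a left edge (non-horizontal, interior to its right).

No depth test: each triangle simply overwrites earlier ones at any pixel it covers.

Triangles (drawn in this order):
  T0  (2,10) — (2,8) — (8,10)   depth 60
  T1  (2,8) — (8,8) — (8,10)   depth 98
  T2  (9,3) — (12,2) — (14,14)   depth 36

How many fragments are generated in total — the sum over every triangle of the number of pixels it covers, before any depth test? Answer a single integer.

T0:
  2·area = 12
  edge (2, 10)→(2, 8): d=(0,-2) top-left  bias=+0
  edge (2, 8)→(8, 10): d=(6,2) right/bottom  bias=-1
  edge (8, 10)→(2, 10): d=(-6,0) right/bottom  bias=-1
    (1,4)@(3, 9): e=[2,4,6] → █
    (2,4)@(5, 9): e=[6,0,6] → ·  [on edge]
    (1,5)@(3, 11): e=[2,16,-6] → ·
    (5,5)@(11, 11): e=[18,0,-6] → ·  [on edge]
  covered (1 px):
    · · · · · · ·
    · · · · · · ·
    · · · · · · ·
    · · · · · · ·
    · █ · · · · ·
    · · · · · · ·
    · · · · · · ·
    · · · · · · ·
    · · · · · · ·
    · · · · · · ·
T1:
  2·area = 12
  edge (2, 8)→(8, 8): d=(6,0) top-left  bias=+0
  edge (8, 8)→(8, 10): d=(0,2) right/bottom  bias=-1
  edge (8, 10)→(2, 8): d=(-6,-2) top-left  bias=+0
    (2,4)@(5, 9): e=[6,6,0] → █  [on edge]
    (3,4)@(7, 9): e=[6,2,4] → █
    (4,4)@(9, 9): e=[6,-2,8] → ·
    (2,5)@(5, 11): e=[18,6,-12] → ·
    (3,5)@(7, 11): e=[18,2,-8] → ·
    (5,5)@(11, 11): e=[18,-6,0] → ·  [on edge]
  covered (2 px):
    · · · · · · ·
    · · · · · · ·
    · · · · · · ·
    · · · · · · ·
    · · █ █ · · ·
    · · · · · · ·
    · · · · · · ·
    · · · · · · ·
    · · · · · · ·
    · · · · · · ·
T2:
  2·area = 38
  edge (9, 3)→(12, 2): d=(3,-1) top-left  bias=+0
  edge (12, 2)→(14, 14): d=(2,12) right/bottom  bias=-1
  edge (14, 14)→(9, 3): d=(-5,-11) top-left  bias=+0
    (4,1)@(9, 3): e=[0,38,0] → █  [on edge]
    (5,1)@(11, 3): e=[2,14,22] → █
    (6,1)@(13, 3): e=[4,-10,44] → ·
    (1,2)@(3, 5): e=[0,114,-76] → ·  [on edge]
    (4,2)@(9, 5): e=[6,42,-10] → ·
    (5,2)@(11, 5): e=[8,18,12] → █
    (6,2)@(13, 5): e=[10,-6,34] → ·
    (5,3)@(11, 7): e=[14,22,2] → █
    (6,3)@(13, 7): e=[16,-2,24] → ·
    (5,4)@(11, 9): e=[20,26,-8] → ·
    (6,4)@(13, 9): e=[22,2,14] → █
    (6,5)@(13, 11): e=[28,6,4] → █
  covered (6 px):
    · · · · · · ·
    · · · · █ █ ·
    · · · · · █ ·
    · · · · · █ ·
    · · · · · · █
    · · · · · · █
    · · · · · · ·
    · · · · · · ·
    · · · · · · ·
    · · · · · · ·

Answer: 9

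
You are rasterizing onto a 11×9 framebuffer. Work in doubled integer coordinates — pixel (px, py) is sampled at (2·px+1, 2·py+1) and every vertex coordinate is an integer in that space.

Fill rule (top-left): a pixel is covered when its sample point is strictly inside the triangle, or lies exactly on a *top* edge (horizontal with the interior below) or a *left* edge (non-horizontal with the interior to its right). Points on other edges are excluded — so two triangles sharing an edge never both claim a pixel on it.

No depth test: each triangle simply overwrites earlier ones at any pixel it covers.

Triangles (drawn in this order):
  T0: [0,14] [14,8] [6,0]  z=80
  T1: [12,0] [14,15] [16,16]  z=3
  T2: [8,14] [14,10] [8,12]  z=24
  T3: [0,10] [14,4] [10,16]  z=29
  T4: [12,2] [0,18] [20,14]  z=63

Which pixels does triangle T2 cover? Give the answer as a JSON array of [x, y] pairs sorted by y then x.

T0:
  2·area = 160  (B↔C swapped to make it positive)
  edge (0, 14)→(6, 0): d=(6,-14) top-left  bias=+0
  edge (6, 0)→(14, 8): d=(8,8) right/bottom  bias=-1
  edge (14, 8)→(0, 14): d=(-14,6) right/bottom  bias=-1
    (3,0)@(7, 1): e=[20,0,140] → ·  [on edge]
    (2,1)@(5, 3): e=[4,32,124] → #
    (3,1)@(7, 3): e=[32,16,112] → #
    (4,1)@(9, 3): e=[60,0,100] → ·  [on edge]
    (2,2)@(5, 5): e=[16,48,96] → #
    (4,2)@(9, 5): e=[72,16,72] → #
    (5,2)@(11, 5): e=[100,0,60] → ·  [on edge]
    (10,2)@(21, 5): e=[240,-80,0] → ·  [on edge]
    (1,3)@(3, 7): e=[0,80,80] → #  [on edge]
    (5,3)@(11, 7): e=[112,16,32] → #
    (6,3)@(13, 7): e=[140,0,20] → ·  [on edge]
    (1,4)@(3, 9): e=[12,96,52] → #
    (7,4)@(15, 9): e=[180,0,-20] → ·  [on edge]
    (3,5)@(7, 11): e=[80,80,0] → ·  [on edge]
    (8,5)@(17, 11): e=[220,0,-60] → ·  [on edge]
    (9,6)@(19, 13): e=[260,0,-100] → ·  [on edge]
    (10,7)@(21, 15): e=[300,0,-140] → ·  [on edge]
  covered (18 px):
    · · · · · · · · · · ·
    · · # # · · · · · · ·
    · · # # # · · · · · ·
    · # # # # # · · · · ·
    · # # # # # · · · · ·
    · # # · · · · · · · ·
    # · · · · · · · · · ·
    · · · · · · · · · · ·
    · · · · · · · · · · ·
T1:
  2·area = 28  (B↔C swapped to make it positive)
  edge (12, 0)→(16, 16): d=(4,16) right/bottom  bias=-1
  edge (16, 16)→(14, 15): d=(-2,-1) top-left  bias=+0
  edge (14, 15)→(12, 0): d=(-2,-15) top-left  bias=+0
    (6,2)@(13, 5): e=[4,19,5] → #
    (7,2)@(15, 5): e=[-28,21,35] → ·
    (6,3)@(13, 7): e=[12,15,1] → #
    (7,3)@(15, 7): e=[-20,17,31] → ·
    (6,4)@(13, 9): e=[20,11,-3] → ·
    (7,6)@(15, 13): e=[4,5,19] → #
    (8,6)@(17, 13): e=[-28,7,49] → ·
    (7,7)@(15, 15): e=[12,1,15] → #
    (8,7)@(17, 15): e=[-20,3,45] → ·
    (7,8)@(15, 17): e=[20,-3,11] → ·
  covered (4 px):
    · · · · · · · · · · ·
    · · · · · · · · · · ·
    · · · · · · # · · · ·
    · · · · · · # · · · ·
    · · · · · · · · · · ·
    · · · · · · · · · · ·
    · · · · · · · # · · ·
    · · · · · · · # · · ·
    · · · · · · · · · · ·
T2:
  2·area = 12  (B↔C swapped to make it positive)
  edge (8, 14)→(8, 12): d=(0,-2) top-left  bias=+0
  edge (8, 12)→(14, 10): d=(6,-2) top-left  bias=+0
  edge (14, 10)→(8, 14): d=(-6,4) right/bottom  bias=-1
    (8,4)@(17, 9): e=[18,0,-6] → ·  [on edge]
    (5,5)@(11, 11): e=[6,0,6] → #  [on edge]
    (6,5)@(13, 11): e=[10,4,-2] → ·
    (2,6)@(5, 13): e=[-6,0,18] → ·  [on edge]
    (4,6)@(9, 13): e=[2,8,2] → #
    (5,6)@(11, 13): e=[6,12,-6] → ·
    (4,7)@(9, 15): e=[2,20,-10] → ·
  covered (2 px):
    · · · · · · · · · · ·
    · · · · · · · · · · ·
    · · · · · · · · · · ·
    · · · · · · · · · · ·
    · · · · · · · · · · ·
    · · · · · # · · · · ·
    · · · · # · · · · · ·
    · · · · · · · · · · ·
    · · · · · · · · · · ·
T3:
  2·area = 144
  edge (0, 10)→(14, 4): d=(14,-6) top-left  bias=+0
  edge (14, 4)→(10, 16): d=(-4,12) right/bottom  bias=-1
  edge (10, 16)→(0, 10): d=(-10,-6) top-left  bias=+0
    (7,0)@(15, 1): e=[-36,0,180] → ·  [on edge]
    (10,0)@(21, 1): e=[0,-72,216] → ·  [on edge]
    (6,2)@(13, 5): e=[8,8,128] → #
    (7,2)@(15, 5): e=[20,-16,140] → ·
    (3,3)@(7, 7): e=[0,72,72] → #  [on edge]
    (4,3)@(9, 7): e=[12,48,84] → #
    (5,3)@(11, 7): e=[24,24,96] → #
    (6,3)@(13, 7): e=[36,0,108] → ·  [on edge]
    (1,4)@(3, 9): e=[4,112,28] → #
    (2,4)@(5, 9): e=[16,88,40] → #
    (6,4)@(13, 9): e=[64,-8,88] → ·
    (1,5)@(3, 11): e=[32,104,8] → #
    (2,6)@(5, 13): e=[72,72,0] → #  [on edge]
    (5,6)@(11, 13): e=[108,0,36] → ·  [on edge]
  covered (18 px):
    · · · · · · · · · · ·
    · · · · · · · · · · ·
    · · · · · · # · · · ·
    · · · # # # · · · · ·
    · # # # # # · · · · ·
    · # # # # # · · · · ·
    · · # # # · · · · · ·
    · · · · # · · · · · ·
    · · · · · · · · · · ·
T4:
  2·area = 272  (B↔C swapped to make it positive)
  edge (12, 2)→(20, 14): d=(8,12) right/bottom  bias=-1
  edge (20, 14)→(0, 18): d=(-20,4) right/bottom  bias=-1
  edge (0, 18)→(12, 2): d=(12,-16) top-left  bias=+0
    (5,2)@(11, 5): e=[36,216,20] → #
    (6,2)@(13, 5): e=[12,208,52] → #
    (7,2)@(15, 5): e=[-12,200,84] → ·
    (4,3)@(9, 7): e=[76,184,12] → #
    (7,3)@(15, 7): e=[4,160,108] → #
    (8,3)@(17, 7): e=[-20,152,140] → ·
    (3,4)@(7, 9): e=[116,152,4] → #
    (8,4)@(17, 9): e=[-4,112,164] → ·
    (3,5)@(7, 11): e=[132,112,28] → #
    (8,5)@(17, 11): e=[12,72,188] → #
    (9,5)@(19, 11): e=[-12,64,220] → ·
    (2,6)@(5, 13): e=[172,80,20] → #
    (7,7)@(15, 15): e=[68,0,204] → ·  [on edge]
    (2,8)@(5, 17): e=[204,0,68] → ·  [on edge]
  covered (33 px):
    · · · · · · · · · · ·
    · · · · · · · · · · ·
    · · · · · # # · · · ·
    · · · · # # # # · · ·
    · · · # # # # # · · ·
    · · · # # # # # # · ·
    · · # # # # # # # # ·
    · # # # # # # · · · ·
    # # · · · · · · · · ·

Result: [[5,5],[4,6]]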